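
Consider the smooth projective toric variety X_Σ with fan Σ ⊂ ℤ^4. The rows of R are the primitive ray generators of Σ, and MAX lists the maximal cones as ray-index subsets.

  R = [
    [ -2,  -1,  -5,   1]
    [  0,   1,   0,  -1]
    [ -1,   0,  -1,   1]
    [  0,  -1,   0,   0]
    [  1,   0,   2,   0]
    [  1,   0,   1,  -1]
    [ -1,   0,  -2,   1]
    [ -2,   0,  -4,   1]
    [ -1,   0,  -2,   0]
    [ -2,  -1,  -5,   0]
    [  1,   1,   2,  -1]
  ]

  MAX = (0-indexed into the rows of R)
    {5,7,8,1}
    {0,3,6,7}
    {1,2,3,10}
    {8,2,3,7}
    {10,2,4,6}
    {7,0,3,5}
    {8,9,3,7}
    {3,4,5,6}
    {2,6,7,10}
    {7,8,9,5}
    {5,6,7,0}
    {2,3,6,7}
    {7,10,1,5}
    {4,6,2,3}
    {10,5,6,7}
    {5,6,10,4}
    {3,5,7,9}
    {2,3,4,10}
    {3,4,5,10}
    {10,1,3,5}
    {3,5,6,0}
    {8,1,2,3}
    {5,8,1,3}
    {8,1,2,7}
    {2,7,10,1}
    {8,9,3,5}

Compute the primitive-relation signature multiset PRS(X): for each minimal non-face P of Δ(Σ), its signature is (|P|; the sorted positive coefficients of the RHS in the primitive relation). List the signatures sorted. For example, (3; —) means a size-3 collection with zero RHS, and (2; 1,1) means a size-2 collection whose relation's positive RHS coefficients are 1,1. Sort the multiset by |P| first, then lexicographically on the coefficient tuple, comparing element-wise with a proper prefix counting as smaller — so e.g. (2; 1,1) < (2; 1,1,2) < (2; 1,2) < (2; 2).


Minimal non-faces — 23 found among 11 rays, 26 max cones:

  • {2,5}:  v_{2} + v_{5} = 0 ; sig = (2; —)
  • {4,8}:  v_{4} + v_{8} = 0 ; sig = (2; —)
  • {1,4}:  v_{1} + v_{4} = v_{10} ; sig = (2; 1)
  • {4,7}:  v_{4} + v_{7} = v_{6} ; sig = (2; 1)
  • {6,8}:  v_{6} + v_{8} = v_{7} ; sig = (2; 1)
  • {8,10}:  v_{8} + v_{10} = v_{1} ; sig = (2; 1)
  • {0,10}:  v_{0} + v_{10} = v_{5} + v_{7} ; sig = (2; 1,1)
  • {1,6}:  v_{1} + v_{6} = v_{7} + v_{10} ; sig = (2; 1,1)
  • {0,1}:  v_{0} + v_{1} = v_{5} + v_{7} + v_{8} ; sig = (2; 1,1,1)
  • {0,2}:  v_{0} + v_{2} = v_{3} + v_{6} + v_{7} ; sig = (2; 1,1,1)
  • {2,9}:  v_{2} + v_{9} = v_{3} + v_{7} + v_{8} ; sig = (2; 1,1,1)
  • {4,9}:  v_{4} + v_{9} = v_{3} + v_{5} + v_{7} ; sig = (2; 1,1,1)
  • {0,4}:  v_{0} + v_{4} = v_{3} + v_{5} + 2·v_{6} ; sig = (2; 1,1,2)
  • {0,8}:  v_{0} + v_{8} = v_{3} + v_{5} + 2·v_{7} ; sig = (2; 1,1,2)
  • {6,9}:  v_{6} + v_{9} = v_{3} + v_{5} + 2·v_{7} ; sig = (2; 1,1,2)
  • {9,10}:  v_{9} + v_{10} = v_{5} + 2·v_{8} ; sig = (2; 1,2)
  • {1,9}:  v_{1} + v_{9} = v_{5} + 3·v_{8} ; sig = (2; 1,3)
  • {0,9}:  v_{0} + v_{9} = 2·v_{3} + 2·v_{5} + 3·v_{7} ; sig = (2; 2,2,3)
  • {3,6,10}:  v_{3} + v_{6} + v_{10} = 0 ; sig = (3; —)
  • {3,7,10}:  v_{3} + v_{7} + v_{10} = v_{8} ; sig = (3; 1)
  • {1,3,7}:  v_{1} + v_{3} + v_{7} = 2·v_{8} ; sig = (3; 2)
  • {3,5,6,7}:  v_{3} + v_{5} + v_{6} + v_{7} = v_{0} ; sig = (4; 1)
  • {3,5,7,8}:  v_{3} + v_{5} + v_{7} + v_{8} = v_{9} ; sig = (4; 1)

Sorted signature multiset PRS(X):
    |P|=2: 18 collections, coeffs (), (), (1), (1), (1), (1), (1,1), (1,1), (1,1,1), (1,1,1), (1,1,1), (1,1,1), (1,1,2), (1,1,2), (1,1,2), (1,2), (1,3), (2,2,3)
    |P|=3: 3 collections, coeffs (), (1), (2)
    |P|=4: 2 collections, coeffs (1), (1)


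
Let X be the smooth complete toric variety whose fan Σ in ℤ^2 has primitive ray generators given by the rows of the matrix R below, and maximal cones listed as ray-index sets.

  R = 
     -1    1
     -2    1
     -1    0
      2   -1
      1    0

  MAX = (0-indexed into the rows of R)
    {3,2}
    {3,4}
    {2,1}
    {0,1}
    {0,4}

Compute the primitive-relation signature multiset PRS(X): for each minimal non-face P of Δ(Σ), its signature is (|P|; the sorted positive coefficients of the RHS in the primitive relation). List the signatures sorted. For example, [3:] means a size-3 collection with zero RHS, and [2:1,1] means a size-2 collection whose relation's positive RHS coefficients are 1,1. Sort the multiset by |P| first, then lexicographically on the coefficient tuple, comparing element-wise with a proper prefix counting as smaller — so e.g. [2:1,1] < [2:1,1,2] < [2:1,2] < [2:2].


Primitive collections (5):

  P={1,3}:  v_{1} + v_{3} = 0  so sig = [2:]
  P={2,4}:  v_{2} + v_{4} = 0  so sig = [2:]
  P={0,2}:  v_{0} + v_{2} = v_{1}  so sig = [2:1]
  P={0,3}:  v_{0} + v_{3} = v_{4}  so sig = [2:1]
  P={1,4}:  v_{1} + v_{4} = v_{0}  so sig = [2:1]

so the primitive-relation signature multiset is
    [2:]
    [2:]
    [2:1]
    [2:1]
    [2:1]


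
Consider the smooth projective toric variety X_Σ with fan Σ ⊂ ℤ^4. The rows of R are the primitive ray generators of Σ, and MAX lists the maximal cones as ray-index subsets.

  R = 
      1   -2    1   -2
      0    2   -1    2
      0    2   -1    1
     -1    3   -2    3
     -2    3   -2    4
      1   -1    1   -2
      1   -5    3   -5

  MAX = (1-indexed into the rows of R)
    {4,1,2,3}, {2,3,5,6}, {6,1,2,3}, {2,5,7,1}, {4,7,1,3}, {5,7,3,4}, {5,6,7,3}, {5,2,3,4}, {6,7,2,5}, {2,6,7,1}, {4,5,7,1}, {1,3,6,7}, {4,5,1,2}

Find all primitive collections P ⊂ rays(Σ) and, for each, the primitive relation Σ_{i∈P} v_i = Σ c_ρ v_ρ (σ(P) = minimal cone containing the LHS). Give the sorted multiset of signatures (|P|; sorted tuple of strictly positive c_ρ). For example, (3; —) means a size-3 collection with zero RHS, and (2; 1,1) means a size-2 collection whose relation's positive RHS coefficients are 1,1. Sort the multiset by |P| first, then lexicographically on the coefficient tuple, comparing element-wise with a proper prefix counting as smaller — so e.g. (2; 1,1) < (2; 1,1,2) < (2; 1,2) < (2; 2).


Δ(Σ) — 7 vertices, 5 min non-faces:

  • {4,6}:  v_{4} + v_{6} = v_{3}  →  sig = (2; 1)
  • {1,5,6}:  v_{1} + v_{5} + v_{6} = 0  →  sig = (3; —)
  • {2,4,7}:  v_{2} + v_{4} + v_{7} = 0  →  sig = (3; —)
  • {1,3,5}:  v_{1} + v_{3} + v_{5} = v_{4}  →  sig = (3; 1)
  • {2,3,7}:  v_{2} + v_{3} + v_{7} = v_{6}  →  sig = (3; 1)

Signatures (|P|; sorted positive RHS coefficients), sorted:
    |P|=2: 1 collection, coeffs (1)
    |P|=3: 4 collections, coeffs (), (), (1), (1)


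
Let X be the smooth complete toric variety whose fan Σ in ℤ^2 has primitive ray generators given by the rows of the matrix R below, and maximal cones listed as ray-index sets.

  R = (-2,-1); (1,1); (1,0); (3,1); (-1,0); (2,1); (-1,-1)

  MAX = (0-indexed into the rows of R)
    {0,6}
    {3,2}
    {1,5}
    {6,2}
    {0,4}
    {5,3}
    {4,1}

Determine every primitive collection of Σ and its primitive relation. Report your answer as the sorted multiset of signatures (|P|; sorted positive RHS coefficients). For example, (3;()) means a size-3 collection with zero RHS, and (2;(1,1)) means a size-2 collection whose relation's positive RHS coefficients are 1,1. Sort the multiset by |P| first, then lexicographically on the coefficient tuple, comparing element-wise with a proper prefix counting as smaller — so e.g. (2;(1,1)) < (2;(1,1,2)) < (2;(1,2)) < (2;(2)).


Primitive collections (14):

  • {0,5}:  v_{0} + v_{5} = 0  →  sig = (2;())
  • {1,6}:  v_{1} + v_{6} = 0  →  sig = (2;())
  • {2,4}:  v_{2} + v_{4} = 0  →  sig = (2;())
  • {0,1}:  v_{0} + v_{1} = v_{4}  →  sig = (2;(1))
  • {0,2}:  v_{0} + v_{2} = v_{6}  →  sig = (2;(1))
  • {0,3}:  v_{0} + v_{3} = v_{2}  →  sig = (2;(1))
  • {1,2}:  v_{1} + v_{2} = v_{5}  →  sig = (2;(1))
  • {2,5}:  v_{2} + v_{5} = v_{3}  →  sig = (2;(1))
  • {3,4}:  v_{3} + v_{4} = v_{5}  →  sig = (2;(1))
  • {4,5}:  v_{4} + v_{5} = v_{1}  →  sig = (2;(1))
  • {4,6}:  v_{4} + v_{6} = v_{0}  →  sig = (2;(1))
  • {5,6}:  v_{5} + v_{6} = v_{2}  →  sig = (2;(1))
  • {1,3}:  v_{1} + v_{3} = 2·v_{5}  →  sig = (2;(2))
  • {3,6}:  v_{3} + v_{6} = 2·v_{2}  →  sig = (2;(2))

so the primitive-relation signature multiset is
[(2;()), (2;()), (2;()), (2;(1)), (2;(1)), (2;(1)), (2;(1)), (2;(1)), (2;(1)), (2;(1)), (2;(1)), (2;(1)), (2;(2)), (2;(2))]


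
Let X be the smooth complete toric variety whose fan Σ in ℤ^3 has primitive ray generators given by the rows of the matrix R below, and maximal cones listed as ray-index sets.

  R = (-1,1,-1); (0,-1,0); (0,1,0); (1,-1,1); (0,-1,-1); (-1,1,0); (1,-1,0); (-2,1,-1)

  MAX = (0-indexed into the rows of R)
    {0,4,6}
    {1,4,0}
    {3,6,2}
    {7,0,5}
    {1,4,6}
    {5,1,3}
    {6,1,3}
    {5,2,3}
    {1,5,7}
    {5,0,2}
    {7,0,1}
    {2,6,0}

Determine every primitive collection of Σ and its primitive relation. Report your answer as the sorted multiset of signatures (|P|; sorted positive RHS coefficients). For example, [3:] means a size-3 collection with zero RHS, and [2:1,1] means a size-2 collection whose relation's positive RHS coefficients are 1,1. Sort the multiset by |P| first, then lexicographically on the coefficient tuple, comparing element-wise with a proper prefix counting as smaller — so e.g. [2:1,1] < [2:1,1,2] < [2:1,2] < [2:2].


Primitive collections (12):

  • {0,3}:  v_{0} + v_{3} = 0  so sig = [2:]
  • {1,2}:  v_{1} + v_{2} = 0  so sig = [2:]
  • {5,6}:  v_{5} + v_{6} = 0  so sig = [2:]
  • {2,4}:  v_{2} + v_{4} = v_{0} + v_{6}  so sig = [2:1,1]
  • {2,7}:  v_{2} + v_{7} = v_{0} + v_{5}  so sig = [2:1,1]
  • {3,4}:  v_{3} + v_{4} = v_{1} + v_{6}  so sig = [2:1,1]
  • {3,7}:  v_{3} + v_{7} = v_{1} + v_{5}  so sig = [2:1,1]
  • {4,5}:  v_{4} + v_{5} = v_{0} + v_{1}  so sig = [2:1,1]
  • {6,7}:  v_{6} + v_{7} = v_{0} + v_{1}  so sig = [2:1,1]
  • {4,7}:  v_{4} + v_{7} = 2·v_{0} + 2·v_{1}  so sig = [2:2,2]
  • {0,1,5}:  v_{0} + v_{1} + v_{5} = v_{7}  so sig = [3:1]
  • {0,1,6}:  v_{0} + v_{1} + v_{6} = v_{4}  so sig = [3:1]

Sorted signature multiset PRS(X):
[[2:], [2:], [2:], [2:1,1], [2:1,1], [2:1,1], [2:1,1], [2:1,1], [2:1,1], [2:2,2], [3:1], [3:1]]


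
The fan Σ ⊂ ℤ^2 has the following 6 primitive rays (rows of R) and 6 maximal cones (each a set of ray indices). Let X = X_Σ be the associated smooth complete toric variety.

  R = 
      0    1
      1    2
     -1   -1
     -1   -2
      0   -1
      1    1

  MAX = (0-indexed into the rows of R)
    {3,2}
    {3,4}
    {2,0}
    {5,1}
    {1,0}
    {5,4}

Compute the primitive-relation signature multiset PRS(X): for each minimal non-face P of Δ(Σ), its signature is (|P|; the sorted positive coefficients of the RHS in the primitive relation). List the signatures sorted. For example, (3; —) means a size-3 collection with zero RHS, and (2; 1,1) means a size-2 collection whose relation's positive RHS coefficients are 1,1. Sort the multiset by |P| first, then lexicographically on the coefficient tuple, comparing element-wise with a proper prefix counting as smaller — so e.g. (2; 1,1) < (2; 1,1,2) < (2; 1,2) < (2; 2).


Δ(Σ) — 6 vertices, 9 min non-faces:

  P={0,4}:  v_{0} + v_{4} = 0 — sig = (2; —)
  P={1,3}:  v_{1} + v_{3} = 0 — sig = (2; —)
  P={2,5}:  v_{2} + v_{5} = 0 — sig = (2; —)
  P={0,3}:  v_{0} + v_{3} = v_{2} — sig = (2; 1)
  P={0,5}:  v_{0} + v_{5} = v_{1} — sig = (2; 1)
  P={1,2}:  v_{1} + v_{2} = v_{0} — sig = (2; 1)
  P={1,4}:  v_{1} + v_{4} = v_{5} — sig = (2; 1)
  P={2,4}:  v_{2} + v_{4} = v_{3} — sig = (2; 1)
  P={3,5}:  v_{3} + v_{5} = v_{4} — sig = (2; 1)

so the primitive-relation signature multiset is
[(2; —), (2; —), (2; —), (2; 1), (2; 1), (2; 1), (2; 1), (2; 1), (2; 1)]


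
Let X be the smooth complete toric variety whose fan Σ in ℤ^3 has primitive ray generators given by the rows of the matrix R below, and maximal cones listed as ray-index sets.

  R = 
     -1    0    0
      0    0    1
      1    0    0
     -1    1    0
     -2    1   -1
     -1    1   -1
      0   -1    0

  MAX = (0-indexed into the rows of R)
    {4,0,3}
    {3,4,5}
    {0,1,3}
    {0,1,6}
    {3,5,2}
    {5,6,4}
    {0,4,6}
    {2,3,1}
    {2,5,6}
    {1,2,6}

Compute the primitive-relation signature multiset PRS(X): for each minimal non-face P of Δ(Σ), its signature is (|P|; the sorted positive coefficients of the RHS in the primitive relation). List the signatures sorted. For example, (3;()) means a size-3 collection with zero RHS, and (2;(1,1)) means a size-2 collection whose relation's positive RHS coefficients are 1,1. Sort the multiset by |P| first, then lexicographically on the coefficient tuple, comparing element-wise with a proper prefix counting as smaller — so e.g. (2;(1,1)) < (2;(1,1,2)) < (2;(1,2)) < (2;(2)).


|primitive collections| = 6. Relations:

  • {0,2}:  v_{0} + v_{2} = 0 ; sig = (2;())
  • {0,5}:  v_{0} + v_{5} = v_{4} ; sig = (2;(1))
  • {1,5}:  v_{1} + v_{5} = v_{3} ; sig = (2;(1))
  • {2,4}:  v_{2} + v_{4} = v_{5} ; sig = (2;(1))
  • {3,6}:  v_{3} + v_{6} = v_{0} ; sig = (2;(1))
  • {1,4}:  v_{1} + v_{4} = v_{0} + v_{3} ; sig = (2;(1,1))

Signatures (|P|; sorted positive RHS coefficients), sorted:
[(2;()), (2;(1)), (2;(1)), (2;(1)), (2;(1)), (2;(1,1))]


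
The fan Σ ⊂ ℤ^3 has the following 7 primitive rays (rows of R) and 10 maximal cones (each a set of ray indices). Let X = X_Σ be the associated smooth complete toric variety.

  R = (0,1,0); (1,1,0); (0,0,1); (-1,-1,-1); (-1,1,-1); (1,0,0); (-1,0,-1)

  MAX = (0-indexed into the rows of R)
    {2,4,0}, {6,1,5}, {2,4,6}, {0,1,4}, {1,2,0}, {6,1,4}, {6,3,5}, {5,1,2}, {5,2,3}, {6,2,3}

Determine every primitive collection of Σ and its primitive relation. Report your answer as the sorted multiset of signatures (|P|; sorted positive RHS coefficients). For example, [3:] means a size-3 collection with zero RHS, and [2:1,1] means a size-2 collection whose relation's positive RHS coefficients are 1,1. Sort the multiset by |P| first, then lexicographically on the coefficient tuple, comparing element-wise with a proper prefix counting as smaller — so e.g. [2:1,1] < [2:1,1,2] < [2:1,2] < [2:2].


Primitive collections (9):

  • {0,3}:  v_{0} + v_{3} = v_{6}  →  sig = [2:1]
  • {0,5}:  v_{0} + v_{5} = v_{1}  →  sig = [2:1]
  • {0,6}:  v_{0} + v_{6} = v_{4}  →  sig = [2:1]
  • {1,3}:  v_{1} + v_{3} = v_{5} + v_{6}  →  sig = [2:1,1]
  • {4,5}:  v_{4} + v_{5} = v_{1} + v_{6}  →  sig = [2:1,1]
  • {3,4}:  v_{3} + v_{4} = 2·v_{6}  →  sig = [2:2]
  • {2,5,6}:  v_{2} + v_{5} + v_{6} = 0  →  sig = [3:]
  • {1,2,6}:  v_{1} + v_{2} + v_{6} = v_{0}  →  sig = [3:1]
  • {1,2,4}:  v_{1} + v_{2} + v_{4} = 2·v_{0}  →  sig = [3:2]

Signatures (|P|; sorted positive RHS coefficients), sorted:
[[2:1], [2:1], [2:1], [2:1,1], [2:1,1], [2:2], [3:], [3:1], [3:2]]


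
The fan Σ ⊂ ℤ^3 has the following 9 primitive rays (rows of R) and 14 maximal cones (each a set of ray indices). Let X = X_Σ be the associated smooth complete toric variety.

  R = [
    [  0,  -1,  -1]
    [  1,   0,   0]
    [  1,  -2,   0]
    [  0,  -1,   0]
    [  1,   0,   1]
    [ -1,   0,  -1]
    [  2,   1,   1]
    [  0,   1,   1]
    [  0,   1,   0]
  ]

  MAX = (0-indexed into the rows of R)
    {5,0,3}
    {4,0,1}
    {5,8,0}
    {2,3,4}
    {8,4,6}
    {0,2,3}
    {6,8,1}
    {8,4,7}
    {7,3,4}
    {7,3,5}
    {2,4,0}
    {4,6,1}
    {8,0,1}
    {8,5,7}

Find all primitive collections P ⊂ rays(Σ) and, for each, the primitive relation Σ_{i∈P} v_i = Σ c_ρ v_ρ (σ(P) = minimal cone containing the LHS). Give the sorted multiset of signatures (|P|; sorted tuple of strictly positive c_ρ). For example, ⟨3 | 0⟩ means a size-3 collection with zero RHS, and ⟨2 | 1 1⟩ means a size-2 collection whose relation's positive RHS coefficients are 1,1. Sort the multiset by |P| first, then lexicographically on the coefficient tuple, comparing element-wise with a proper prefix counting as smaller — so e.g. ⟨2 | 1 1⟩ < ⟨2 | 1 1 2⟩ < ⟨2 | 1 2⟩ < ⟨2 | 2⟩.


18 collections generate NE(X_Σ); each relation:

  P={0,7}:  v_{0} + v_{7} = 0  ⟹  sig = ⟨2 | 0⟩
  P={3,8}:  v_{3} + v_{8} = 0  ⟹  sig = ⟨2 | 0⟩
  P={4,5}:  v_{4} + v_{5} = 0  ⟹  sig = ⟨2 | 0⟩
  P={1,3}:  v_{1} + v_{3} = v_{0} + v_{4}  ⟹  sig = ⟨2 | 1 1⟩
  P={1,5}:  v_{1} + v_{5} = v_{0} + v_{8}  ⟹  sig = ⟨2 | 1 1⟩
  P={1,7}:  v_{1} + v_{7} = v_{4} + v_{8}  ⟹  sig = ⟨2 | 1 1⟩
  P={2,5}:  v_{2} + v_{5} = v_{0} + v_{3}  ⟹  sig = ⟨2 | 1 1⟩
  P={2,7}:  v_{2} + v_{7} = v_{3} + v_{4}  ⟹  sig = ⟨2 | 1 1⟩
  P={2,8}:  v_{2} + v_{8} = v_{0} + v_{4}  ⟹  sig = ⟨2 | 1 1⟩
  P={3,6}:  v_{3} + v_{6} = v_{1} + v_{4}  ⟹  sig = ⟨2 | 1 1⟩
  P={5,6}:  v_{5} + v_{6} = v_{1} + v_{8}  ⟹  sig = ⟨2 | 1 1⟩
  P={2,6}:  v_{2} + v_{6} = v_{0} + v_{1} + 2·v_{4}  ⟹  sig = ⟨2 | 1 1 2⟩
  P={0,6}:  v_{0} + v_{6} = 2·v_{1}  ⟹  sig = ⟨2 | 2⟩
  P={1,2}:  v_{1} + v_{2} = 2·v_{0} + 2·v_{4}  ⟹  sig = ⟨2 | 2 2⟩
  P={6,7}:  v_{6} + v_{7} = 2·v_{4} + 2·v_{8}  ⟹  sig = ⟨2 | 2 2⟩
  P={0,3,4}:  v_{0} + v_{3} + v_{4} = v_{2}  ⟹  sig = ⟨3 | 1⟩
  P={0,4,8}:  v_{0} + v_{4} + v_{8} = v_{1}  ⟹  sig = ⟨3 | 1⟩
  P={1,4,8}:  v_{1} + v_{4} + v_{8} = v_{6}  ⟹  sig = ⟨3 | 1⟩

Sorted signature multiset PRS(X):
[⟨2 | 0⟩, ⟨2 | 0⟩, ⟨2 | 0⟩, ⟨2 | 1 1⟩, ⟨2 | 1 1⟩, ⟨2 | 1 1⟩, ⟨2 | 1 1⟩, ⟨2 | 1 1⟩, ⟨2 | 1 1⟩, ⟨2 | 1 1⟩, ⟨2 | 1 1⟩, ⟨2 | 1 1 2⟩, ⟨2 | 2⟩, ⟨2 | 2 2⟩, ⟨2 | 2 2⟩, ⟨3 | 1⟩, ⟨3 | 1⟩, ⟨3 | 1⟩]


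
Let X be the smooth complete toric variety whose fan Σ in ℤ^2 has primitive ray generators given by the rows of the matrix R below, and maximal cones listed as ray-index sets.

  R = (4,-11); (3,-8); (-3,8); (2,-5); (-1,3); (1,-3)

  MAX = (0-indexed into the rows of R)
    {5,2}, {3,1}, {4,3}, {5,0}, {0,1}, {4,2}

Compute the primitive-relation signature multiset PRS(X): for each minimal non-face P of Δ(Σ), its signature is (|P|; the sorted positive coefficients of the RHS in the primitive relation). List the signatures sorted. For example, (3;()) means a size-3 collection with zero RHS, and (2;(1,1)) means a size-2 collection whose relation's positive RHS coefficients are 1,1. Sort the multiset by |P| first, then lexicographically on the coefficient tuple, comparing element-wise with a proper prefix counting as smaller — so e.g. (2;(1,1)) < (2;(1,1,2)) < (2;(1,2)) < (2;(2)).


Primitive collections (9):

  {1,2}:  v_{1} + v_{2} = 0  ⟹  sig = (2;())
  {4,5}:  v_{4} + v_{5} = 0  ⟹  sig = (2;())
  {0,2}:  v_{0} + v_{2} = v_{5}  ⟹  sig = (2;(1))
  {0,4}:  v_{0} + v_{4} = v_{1}  ⟹  sig = (2;(1))
  {1,4}:  v_{1} + v_{4} = v_{3}  ⟹  sig = (2;(1))
  {1,5}:  v_{1} + v_{5} = v_{0}  ⟹  sig = (2;(1))
  {2,3}:  v_{2} + v_{3} = v_{4}  ⟹  sig = (2;(1))
  {3,5}:  v_{3} + v_{5} = v_{1}  ⟹  sig = (2;(1))
  {0,3}:  v_{0} + v_{3} = 2·v_{1}  ⟹  sig = (2;(2))

Hence PRS(X_Σ) =
    (2;())
    (2;())
    (2;(1))
    (2;(1))
    (2;(1))
    (2;(1))
    (2;(1))
    (2;(1))
    (2;(2))


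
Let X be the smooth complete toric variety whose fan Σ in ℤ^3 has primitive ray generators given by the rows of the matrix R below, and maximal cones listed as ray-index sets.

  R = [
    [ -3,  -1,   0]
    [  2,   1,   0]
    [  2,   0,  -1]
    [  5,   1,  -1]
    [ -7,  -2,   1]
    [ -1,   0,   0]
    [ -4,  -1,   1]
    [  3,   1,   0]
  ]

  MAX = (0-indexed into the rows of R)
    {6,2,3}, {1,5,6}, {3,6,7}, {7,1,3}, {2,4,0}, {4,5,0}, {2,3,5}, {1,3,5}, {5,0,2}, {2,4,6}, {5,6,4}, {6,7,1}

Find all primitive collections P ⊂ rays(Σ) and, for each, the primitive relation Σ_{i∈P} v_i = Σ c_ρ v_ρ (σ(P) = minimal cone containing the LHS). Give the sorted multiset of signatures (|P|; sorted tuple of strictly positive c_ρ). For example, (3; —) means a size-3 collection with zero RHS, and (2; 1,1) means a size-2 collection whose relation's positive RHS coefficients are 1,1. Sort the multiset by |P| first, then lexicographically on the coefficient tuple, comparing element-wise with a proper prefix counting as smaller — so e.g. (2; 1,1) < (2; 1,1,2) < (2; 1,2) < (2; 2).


14 collections generate NE(X_Σ); each relation:

  {0,7}:  v_{0} + v_{7} = 0 — sig = (2; —)
  {0,1}:  v_{0} + v_{1} = v_{5} — sig = (2; 1)
  {0,3}:  v_{0} + v_{3} = v_{2} — sig = (2; 1)
  {0,6}:  v_{0} + v_{6} = v_{4} — sig = (2; 1)
  {2,7}:  v_{2} + v_{7} = v_{3} — sig = (2; 1)
  {4,7}:  v_{4} + v_{7} = v_{6} — sig = (2; 1)
  {5,7}:  v_{5} + v_{7} = v_{1} — sig = (2; 1)
  {1,2}:  v_{1} + v_{2} = v_{3} + v_{5} — sig = (2; 1,1)
  {1,4}:  v_{1} + v_{4} = v_{5} + v_{6} — sig = (2; 1,1)
  {3,4}:  v_{3} + v_{4} = v_{2} + v_{6} — sig = (2; 1,1)
  {3,5,6}:  v_{3} + v_{5} + v_{6} = 0 — sig = (3; —)
  {1,3,6}:  v_{1} + v_{3} + v_{6} = v_{7} — sig = (3; 1)
  {2,5,6}:  v_{2} + v_{5} + v_{6} = v_{0} — sig = (3; 1)
  {2,4,5}:  v_{2} + v_{4} + v_{5} = 2·v_{0} — sig = (3; 2)

Hence PRS(X_Σ) =
    (2; —)
    (2; 1)
    (2; 1)
    (2; 1)
    (2; 1)
    (2; 1)
    (2; 1)
    (2; 1,1)
    (2; 1,1)
    (2; 1,1)
    (3; —)
    (3; 1)
    (3; 1)
    (3; 2)


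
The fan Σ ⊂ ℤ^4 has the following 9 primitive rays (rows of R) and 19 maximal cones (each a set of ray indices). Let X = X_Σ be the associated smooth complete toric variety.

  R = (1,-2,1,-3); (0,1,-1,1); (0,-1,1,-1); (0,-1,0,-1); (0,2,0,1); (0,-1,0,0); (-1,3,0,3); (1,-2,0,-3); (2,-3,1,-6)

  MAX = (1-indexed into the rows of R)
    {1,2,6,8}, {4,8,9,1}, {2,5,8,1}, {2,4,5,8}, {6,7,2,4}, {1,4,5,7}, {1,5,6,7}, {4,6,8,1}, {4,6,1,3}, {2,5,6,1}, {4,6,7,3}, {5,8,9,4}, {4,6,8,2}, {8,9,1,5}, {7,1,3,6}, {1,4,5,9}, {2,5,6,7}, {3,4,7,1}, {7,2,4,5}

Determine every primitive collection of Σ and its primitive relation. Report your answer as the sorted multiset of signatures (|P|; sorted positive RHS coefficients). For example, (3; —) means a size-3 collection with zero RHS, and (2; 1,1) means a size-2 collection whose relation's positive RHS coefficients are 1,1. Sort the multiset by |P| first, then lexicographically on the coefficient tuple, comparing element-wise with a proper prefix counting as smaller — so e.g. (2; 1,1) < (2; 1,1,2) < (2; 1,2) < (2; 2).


14 minimal non-faces of Δ(Σ) (on 9 rays):

  • {2,3}:  v_{2} + v_{3} = 0 — sig = (2; —)
  • {3,5}:  v_{3} + v_{5} = v_{1} + v_{7} — sig = (2; 1,1)
  • {3,8}:  v_{3} + v_{8} = v_{1} + v_{4} — sig = (2; 1,1)
  • {6,9}:  v_{6} + v_{9} = v_{1} + v_{8} — sig = (2; 1,1)
  • {7,8}:  v_{7} + v_{8} = v_{4} + v_{5} — sig = (2; 1,1)
  • {2,9}:  v_{2} + v_{9} = v_{5} + 2·v_{8} — sig = (2; 1,2)
  • {3,9}:  v_{3} + v_{9} = 2·v_{1} + 2·v_{4} + v_{5} — sig = (2; 1,2,2)
  • {7,9}:  v_{7} + v_{9} = v_{1} + 2·v_{4} + 2·v_{5} — sig = (2; 1,2,2)
  • {4,5,6}:  v_{4} + v_{5} + v_{6} = 0 — sig = (3; —)
  • {1,2,4}:  v_{1} + v_{2} + v_{4} = v_{8} — sig = (3; 1)
  • {1,2,7}:  v_{1} + v_{2} + v_{7} = v_{5} — sig = (3; 1)
  • {5,6,8}:  v_{5} + v_{6} + v_{8} = v_{1} + v_{2} — sig = (3; 1,1)
  • {1,4,5,8}:  v_{1} + v_{4} + v_{5} + v_{8} = v_{9} — sig = (4; 1)
  • {1,4,6,7}:  v_{1} + v_{4} + v_{6} + v_{7} = v_{3} — sig = (4; 1)

Sorted signature multiset PRS(X):
{ (2; —),  (2; 1,1) ×4,  (2; 1,2),  (2; 1,2,2) ×2,  (3; —),  (3; 1) ×2,  (3; 1,1),  (4; 1) ×2 }


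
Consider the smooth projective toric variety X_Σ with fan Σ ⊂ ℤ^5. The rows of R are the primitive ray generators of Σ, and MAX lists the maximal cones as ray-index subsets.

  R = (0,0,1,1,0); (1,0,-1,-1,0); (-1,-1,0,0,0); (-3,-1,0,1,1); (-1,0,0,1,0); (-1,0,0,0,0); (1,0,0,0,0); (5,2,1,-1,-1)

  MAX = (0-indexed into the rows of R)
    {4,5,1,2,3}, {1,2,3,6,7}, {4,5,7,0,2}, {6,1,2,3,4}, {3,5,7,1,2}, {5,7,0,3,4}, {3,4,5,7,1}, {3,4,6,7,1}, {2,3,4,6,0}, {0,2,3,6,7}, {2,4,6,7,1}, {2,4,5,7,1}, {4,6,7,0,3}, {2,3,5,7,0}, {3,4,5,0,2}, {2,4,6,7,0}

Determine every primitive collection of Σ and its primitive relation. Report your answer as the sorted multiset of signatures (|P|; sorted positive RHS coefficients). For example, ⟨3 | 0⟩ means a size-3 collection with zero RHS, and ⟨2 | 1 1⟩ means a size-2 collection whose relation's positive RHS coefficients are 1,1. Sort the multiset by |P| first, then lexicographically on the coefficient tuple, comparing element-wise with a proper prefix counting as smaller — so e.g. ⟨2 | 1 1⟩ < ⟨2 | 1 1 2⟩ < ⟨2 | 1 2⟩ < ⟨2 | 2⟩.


Δ(Σ) — 8 vertices, 3 min non-faces:

  P = {5,6}:  v_{5} + v_{6} = 0  so sig = ⟨2 | 0⟩
  P = {0,1}:  v_{0} + v_{1} = v_{6}  so sig = ⟨2 | 1⟩
  P = {2,3,4,7}:  v_{2} + v_{3} + v_{4} + v_{7} = v_{0}  so sig = ⟨4 | 1⟩

so the primitive-relation signature multiset is
    |P|=2: 2 collections, coeffs (), (1)
    |P|=4: 1 collection, coeffs (1)


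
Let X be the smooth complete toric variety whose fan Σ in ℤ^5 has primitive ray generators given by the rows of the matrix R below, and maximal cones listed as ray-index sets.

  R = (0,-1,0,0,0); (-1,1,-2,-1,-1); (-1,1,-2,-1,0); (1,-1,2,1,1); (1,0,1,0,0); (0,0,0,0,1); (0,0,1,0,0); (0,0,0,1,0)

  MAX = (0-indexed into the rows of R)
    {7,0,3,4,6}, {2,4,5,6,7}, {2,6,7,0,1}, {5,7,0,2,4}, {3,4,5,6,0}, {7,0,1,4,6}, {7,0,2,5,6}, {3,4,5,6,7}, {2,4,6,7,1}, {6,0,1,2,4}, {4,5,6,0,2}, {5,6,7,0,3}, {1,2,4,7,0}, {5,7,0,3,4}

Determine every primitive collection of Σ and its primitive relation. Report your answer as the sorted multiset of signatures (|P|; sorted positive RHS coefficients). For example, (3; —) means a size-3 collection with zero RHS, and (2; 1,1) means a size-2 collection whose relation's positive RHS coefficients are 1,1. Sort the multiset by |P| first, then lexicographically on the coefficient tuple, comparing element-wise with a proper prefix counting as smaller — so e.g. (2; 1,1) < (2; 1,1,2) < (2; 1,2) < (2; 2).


5 collections generate NE(X_Σ); each relation:

  • {1,3}:  v_{1} + v_{3} = 0  ⇒ sig = (2; —)
  • {1,5}:  v_{1} + v_{5} = v_{2}  ⇒ sig = (2; 1)
  • {2,3}:  v_{2} + v_{3} = v_{5}  ⇒ sig = (2; 1)
  • {0,2,4,6,7}:  v_{0} + v_{2} + v_{4} + v_{6} + v_{7} = 0  ⇒ sig = (5; —)
  • {0,4,5,6,7}:  v_{0} + v_{4} + v_{5} + v_{6} + v_{7} = v_{3}  ⇒ sig = (5; 1)

so the primitive-relation signature multiset is
    (2; —)
    (2; 1)
    (2; 1)
    (5; —)
    (5; 1)


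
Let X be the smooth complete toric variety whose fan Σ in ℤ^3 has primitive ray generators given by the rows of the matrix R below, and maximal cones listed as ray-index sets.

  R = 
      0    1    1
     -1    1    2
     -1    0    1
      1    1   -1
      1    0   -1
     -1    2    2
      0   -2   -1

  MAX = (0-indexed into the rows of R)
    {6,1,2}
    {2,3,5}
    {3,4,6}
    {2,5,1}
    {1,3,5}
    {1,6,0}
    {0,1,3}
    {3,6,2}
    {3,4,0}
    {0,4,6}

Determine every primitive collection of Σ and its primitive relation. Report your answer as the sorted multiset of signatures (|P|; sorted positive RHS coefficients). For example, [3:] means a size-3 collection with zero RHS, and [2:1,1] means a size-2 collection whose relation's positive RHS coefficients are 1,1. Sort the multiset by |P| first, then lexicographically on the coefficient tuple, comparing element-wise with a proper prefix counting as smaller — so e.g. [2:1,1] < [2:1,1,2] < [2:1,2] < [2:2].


Δ(Σ) — 7 vertices, 9 min non-faces:

  • {2,4}:  v_{2} + v_{4} = 0  so sig = [2:]
  • {0,2}:  v_{0} + v_{2} = v_{1}  so sig = [2:1]
  • {1,4}:  v_{1} + v_{4} = v_{0}  so sig = [2:1]
  • {5,6}:  v_{5} + v_{6} = v_{2}  so sig = [2:1]
  • {4,5}:  v_{4} + v_{5} = v_{1} + v_{3}  so sig = [2:1,1]
  • {0,5}:  v_{0} + v_{5} = 2·v_{1} + v_{3}  so sig = [2:1,2]
  • {1,3,6}:  v_{1} + v_{3} + v_{6} = 0  so sig = [3:]
  • {0,3,6}:  v_{0} + v_{3} + v_{6} = v_{4}  so sig = [3:1]
  • {1,2,3}:  v_{1} + v_{2} + v_{3} = v_{5}  so sig = [3:1]

Hence PRS(X_Σ) =
[[2:], [2:1], [2:1], [2:1], [2:1,1], [2:1,2], [3:], [3:1], [3:1]]


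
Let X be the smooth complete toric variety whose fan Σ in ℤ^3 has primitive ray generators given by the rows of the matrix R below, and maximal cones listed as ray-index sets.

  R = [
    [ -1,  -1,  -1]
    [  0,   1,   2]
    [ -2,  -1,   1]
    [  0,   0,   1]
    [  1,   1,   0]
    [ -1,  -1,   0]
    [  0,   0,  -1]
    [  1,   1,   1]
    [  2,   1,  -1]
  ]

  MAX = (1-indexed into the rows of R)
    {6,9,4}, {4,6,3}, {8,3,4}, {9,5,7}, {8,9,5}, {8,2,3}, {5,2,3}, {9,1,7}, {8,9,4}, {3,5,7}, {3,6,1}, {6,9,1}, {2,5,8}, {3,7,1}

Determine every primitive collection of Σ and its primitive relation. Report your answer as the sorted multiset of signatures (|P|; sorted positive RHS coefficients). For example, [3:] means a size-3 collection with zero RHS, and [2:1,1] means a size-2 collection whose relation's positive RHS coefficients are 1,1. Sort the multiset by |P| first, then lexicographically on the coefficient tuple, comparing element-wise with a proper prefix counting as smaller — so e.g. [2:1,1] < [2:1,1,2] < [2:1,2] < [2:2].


Δ(Σ) — 9 vertices, 16 min non-faces:

  • {1,8}:  v_{1} + v_{8} = 0  →  sig = [2:]
  • {3,9}:  v_{3} + v_{9} = 0  →  sig = [2:]
  • {4,7}:  v_{4} + v_{7} = 0  →  sig = [2:]
  • {5,6}:  v_{5} + v_{6} = 0  →  sig = [2:]
  • {1,4}:  v_{1} + v_{4} = v_{6}  →  sig = [2:1]
  • {1,5}:  v_{1} + v_{5} = v_{7}  →  sig = [2:1]
  • {4,5}:  v_{4} + v_{5} = v_{8}  →  sig = [2:1]
  • {6,7}:  v_{6} + v_{7} = v_{1}  →  sig = [2:1]
  • {6,8}:  v_{6} + v_{8} = v_{4}  →  sig = [2:1]
  • {7,8}:  v_{7} + v_{8} = v_{5}  →  sig = [2:1]
  • {1,2}:  v_{1} + v_{2} = v_{3} + v_{5}  →  sig = [2:1,1]
  • {2,6}:  v_{2} + v_{6} = v_{3} + v_{8}  →  sig = [2:1,1]
  • {2,9}:  v_{2} + v_{9} = v_{5} + v_{8}  →  sig = [2:1,1]
  • {2,4}:  v_{2} + v_{4} = v_{3} + 2·v_{8}  →  sig = [2:1,2]
  • {2,7}:  v_{2} + v_{7} = v_{3} + 2·v_{5}  →  sig = [2:1,2]
  • {3,5,8}:  v_{3} + v_{5} + v_{8} = v_{2}  →  sig = [3:1]

Signatures (|P|; sorted positive RHS coefficients), sorted:
    |P|=2: 15 collections, coeffs (), (), (), (), (1), (1), (1), (1), (1), (1), (1,1), (1,1), (1,1), (1,2), (1,2)
    |P|=3: 1 collection, coeffs (1)


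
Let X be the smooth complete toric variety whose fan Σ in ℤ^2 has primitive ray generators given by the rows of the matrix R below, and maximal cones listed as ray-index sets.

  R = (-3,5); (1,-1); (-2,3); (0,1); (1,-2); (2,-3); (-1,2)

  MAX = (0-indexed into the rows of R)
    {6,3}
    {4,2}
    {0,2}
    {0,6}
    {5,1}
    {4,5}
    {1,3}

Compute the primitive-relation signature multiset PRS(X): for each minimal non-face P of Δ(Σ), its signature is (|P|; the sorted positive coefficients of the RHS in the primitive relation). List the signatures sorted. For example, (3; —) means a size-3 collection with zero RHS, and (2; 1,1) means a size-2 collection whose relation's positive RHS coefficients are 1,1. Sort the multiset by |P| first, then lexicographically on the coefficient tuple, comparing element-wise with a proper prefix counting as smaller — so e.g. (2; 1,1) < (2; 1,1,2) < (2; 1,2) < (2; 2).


Σ has 14 primitive collections:

  • {2,5}:  v_{2} + v_{5} = 0  ⇒ sig = (2; —)
  • {4,6}:  v_{4} + v_{6} = 0  ⇒ sig = (2; —)
  • {0,4}:  v_{0} + v_{4} = v_{2}  ⇒ sig = (2; 1)
  • {0,5}:  v_{0} + v_{5} = v_{6}  ⇒ sig = (2; 1)
  • {1,2}:  v_{1} + v_{2} = v_{6}  ⇒ sig = (2; 1)
  • {1,4}:  v_{1} + v_{4} = v_{5}  ⇒ sig = (2; 1)
  • {1,6}:  v_{1} + v_{6} = v_{3}  ⇒ sig = (2; 1)
  • {2,6}:  v_{2} + v_{6} = v_{0}  ⇒ sig = (2; 1)
  • {3,4}:  v_{3} + v_{4} = v_{1}  ⇒ sig = (2; 1)
  • {5,6}:  v_{5} + v_{6} = v_{1}  ⇒ sig = (2; 1)
  • {0,1}:  v_{0} + v_{1} = 2·v_{6}  ⇒ sig = (2; 2)
  • {2,3}:  v_{2} + v_{3} = 2·v_{6}  ⇒ sig = (2; 2)
  • {3,5}:  v_{3} + v_{5} = 2·v_{1}  ⇒ sig = (2; 2)
  • {0,3}:  v_{0} + v_{3} = 3·v_{6}  ⇒ sig = (2; 3)

Signatures (|P|; sorted positive RHS coefficients), sorted:
{ (2; —) ×2,  (2; 1) ×8,  (2; 2) ×3,  (2; 3) }


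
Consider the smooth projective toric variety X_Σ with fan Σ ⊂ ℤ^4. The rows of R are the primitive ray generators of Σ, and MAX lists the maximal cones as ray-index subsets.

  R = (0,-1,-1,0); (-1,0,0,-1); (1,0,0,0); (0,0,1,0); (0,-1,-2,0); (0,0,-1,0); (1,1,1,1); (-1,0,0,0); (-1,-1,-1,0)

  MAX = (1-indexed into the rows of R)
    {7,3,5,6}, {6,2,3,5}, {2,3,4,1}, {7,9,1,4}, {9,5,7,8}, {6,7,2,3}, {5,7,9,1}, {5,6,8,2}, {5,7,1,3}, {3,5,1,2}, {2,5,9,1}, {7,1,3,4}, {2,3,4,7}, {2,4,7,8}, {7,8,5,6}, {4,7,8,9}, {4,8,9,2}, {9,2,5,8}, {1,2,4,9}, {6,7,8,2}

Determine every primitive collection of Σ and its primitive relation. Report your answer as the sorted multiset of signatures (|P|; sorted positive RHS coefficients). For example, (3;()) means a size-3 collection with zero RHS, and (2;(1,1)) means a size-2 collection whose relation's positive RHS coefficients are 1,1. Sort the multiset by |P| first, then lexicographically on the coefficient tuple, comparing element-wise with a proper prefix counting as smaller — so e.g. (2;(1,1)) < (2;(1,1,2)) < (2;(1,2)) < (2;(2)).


|primitive collections| = 10. Relations:

  P={3,8}:  v_{3} + v_{8} = 0  →  sig = (2;())
  P={4,6}:  v_{4} + v_{6} = 0  →  sig = (2;())
  P={1,6}:  v_{1} + v_{6} = v_{5}  →  sig = (2;(1))
  P={1,8}:  v_{1} + v_{8} = v_{9}  →  sig = (2;(1))
  P={3,9}:  v_{3} + v_{9} = v_{1}  →  sig = (2;(1))
  P={4,5}:  v_{4} + v_{5} = v_{1}  →  sig = (2;(1))
  P={6,9}:  v_{6} + v_{9} = v_{5} + v_{8}  →  sig = (2;(1,1))
  P={1,2,7}:  v_{1} + v_{2} + v_{7} = 0  →  sig = (3;())
  P={2,5,7}:  v_{2} + v_{5} + v_{7} = v_{6}  →  sig = (3;(1))
  P={2,7,9}:  v_{2} + v_{7} + v_{9} = v_{8}  →  sig = (3;(1))

Hence PRS(X_Σ) =
{ (2;()) ×2,  (2;(1)) ×4,  (2;(1,1)),  (3;()),  (3;(1)) ×2 }


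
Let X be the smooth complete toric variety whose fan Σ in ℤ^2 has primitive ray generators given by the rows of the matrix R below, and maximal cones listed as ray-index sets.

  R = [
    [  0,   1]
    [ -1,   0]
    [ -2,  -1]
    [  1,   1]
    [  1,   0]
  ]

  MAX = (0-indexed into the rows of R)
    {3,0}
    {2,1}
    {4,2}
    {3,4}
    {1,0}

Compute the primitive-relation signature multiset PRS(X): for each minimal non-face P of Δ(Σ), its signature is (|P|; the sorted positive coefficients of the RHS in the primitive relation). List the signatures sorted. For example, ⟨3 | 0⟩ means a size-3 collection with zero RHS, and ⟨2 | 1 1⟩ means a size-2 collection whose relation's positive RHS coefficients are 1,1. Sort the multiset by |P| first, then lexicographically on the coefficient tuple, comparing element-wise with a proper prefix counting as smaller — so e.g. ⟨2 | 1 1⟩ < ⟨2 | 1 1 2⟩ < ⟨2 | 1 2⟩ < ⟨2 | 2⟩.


|primitive collections| = 5. Relations:

  P = {1,4}:  v_{1} + v_{4} = 0  so sig = ⟨2 | 0⟩
  P = {0,4}:  v_{0} + v_{4} = v_{3}  so sig = ⟨2 | 1⟩
  P = {1,3}:  v_{1} + v_{3} = v_{0}  so sig = ⟨2 | 1⟩
  P = {2,3}:  v_{2} + v_{3} = v_{1}  so sig = ⟨2 | 1⟩
  P = {0,2}:  v_{0} + v_{2} = 2·v_{1}  so sig = ⟨2 | 2⟩

Signatures (|P|; sorted positive RHS coefficients), sorted:
{ ⟨2 | 0⟩,  ⟨2 | 1⟩ ×3,  ⟨2 | 2⟩ }


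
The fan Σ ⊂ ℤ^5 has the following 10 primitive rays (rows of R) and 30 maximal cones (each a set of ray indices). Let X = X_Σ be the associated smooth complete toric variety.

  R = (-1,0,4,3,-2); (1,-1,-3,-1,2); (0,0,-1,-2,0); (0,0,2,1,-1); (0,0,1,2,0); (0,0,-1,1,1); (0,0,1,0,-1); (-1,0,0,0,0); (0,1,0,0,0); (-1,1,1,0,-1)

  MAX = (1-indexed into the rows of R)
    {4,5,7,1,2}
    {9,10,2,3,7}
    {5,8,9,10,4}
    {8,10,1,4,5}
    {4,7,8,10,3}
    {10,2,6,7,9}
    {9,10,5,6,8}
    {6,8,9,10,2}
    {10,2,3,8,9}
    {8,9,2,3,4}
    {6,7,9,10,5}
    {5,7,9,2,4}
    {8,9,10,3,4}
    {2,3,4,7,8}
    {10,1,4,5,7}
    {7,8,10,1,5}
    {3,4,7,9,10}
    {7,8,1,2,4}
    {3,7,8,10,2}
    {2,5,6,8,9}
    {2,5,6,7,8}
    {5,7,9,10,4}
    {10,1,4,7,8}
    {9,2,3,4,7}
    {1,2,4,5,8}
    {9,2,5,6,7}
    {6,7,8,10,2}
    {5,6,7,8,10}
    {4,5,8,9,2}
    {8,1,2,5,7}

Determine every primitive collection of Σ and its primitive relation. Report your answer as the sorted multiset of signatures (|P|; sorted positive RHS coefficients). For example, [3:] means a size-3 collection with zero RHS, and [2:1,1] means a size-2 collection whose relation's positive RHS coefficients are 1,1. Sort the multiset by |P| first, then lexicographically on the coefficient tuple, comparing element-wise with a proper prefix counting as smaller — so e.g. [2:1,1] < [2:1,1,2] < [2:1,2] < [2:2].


|primitive collections| = 11. Relations:

  P = {3,5}:  v_{3} + v_{5} = 0  →  sig = [2:]
  P = {4,6}:  v_{4} + v_{6} = v_{5}  →  sig = [2:1]
  P = {3,6}:  v_{3} + v_{6} = v_{2} + v_{10}  →  sig = [2:1,1]
  P = {1,3}:  v_{1} + v_{3} = v_{4} + v_{7} + v_{8}  →  sig = [2:1,1,1]
  P = {1,9}:  v_{1} + v_{9} = v_{4} + v_{5} + v_{10}  →  sig = [2:1,1,1]
  P = {1,6}:  v_{1} + v_{6} = 2·v_{5} + v_{7} + v_{8}  →  sig = [2:1,1,2]
  P = {2,4,10}:  v_{2} + v_{4} + v_{10} = 0  →  sig = [3:]
  P = {2,5,10}:  v_{2} + v_{5} + v_{10} = v_{6}  →  sig = [3:1]
  P = {7,8,9}:  v_{7} + v_{8} + v_{9} = v_{10}  →  sig = [3:1]
  P = {1,2,10}:  v_{1} + v_{2} + v_{10} = v_{5} + v_{7} + v_{8}  →  sig = [3:1,1,1]
  P = {4,5,7,8}:  v_{4} + v_{5} + v_{7} + v_{8} = v_{1}  →  sig = [4:1]

Sorted signature multiset PRS(X):
[[2:], [2:1], [2:1,1], [2:1,1,1], [2:1,1,1], [2:1,1,2], [3:], [3:1], [3:1], [3:1,1,1], [4:1]]


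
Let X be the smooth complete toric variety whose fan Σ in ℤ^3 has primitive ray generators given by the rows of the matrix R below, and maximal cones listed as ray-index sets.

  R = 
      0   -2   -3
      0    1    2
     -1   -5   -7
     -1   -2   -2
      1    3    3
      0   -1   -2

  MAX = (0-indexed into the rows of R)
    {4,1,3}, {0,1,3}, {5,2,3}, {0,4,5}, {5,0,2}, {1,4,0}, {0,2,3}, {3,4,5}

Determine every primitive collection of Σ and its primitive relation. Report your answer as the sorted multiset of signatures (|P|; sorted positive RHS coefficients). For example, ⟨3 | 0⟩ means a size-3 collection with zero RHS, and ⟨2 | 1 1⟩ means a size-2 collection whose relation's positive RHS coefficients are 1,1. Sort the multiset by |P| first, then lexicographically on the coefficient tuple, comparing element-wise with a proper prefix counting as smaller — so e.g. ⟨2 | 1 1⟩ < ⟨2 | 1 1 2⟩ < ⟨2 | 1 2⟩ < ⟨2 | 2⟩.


Primitive collections (5):

  P={1,5}:  v_{1} + v_{5} = 0  ⟹  sig = ⟨2 | 0⟩
  P={1,2}:  v_{1} + v_{2} = v_{0} + v_{3}  ⟹  sig = ⟨2 | 1 1⟩
  P={2,4}:  v_{2} + v_{4} = 2·v_{5}  ⟹  sig = ⟨2 | 2⟩
  P={0,3,4}:  v_{0} + v_{3} + v_{4} = v_{5}  ⟹  sig = ⟨3 | 1⟩
  P={0,3,5}:  v_{0} + v_{3} + v_{5} = v_{2}  ⟹  sig = ⟨3 | 1⟩

Sorted signature multiset PRS(X):
{ ⟨2 | 0⟩,  ⟨2 | 1 1⟩,  ⟨2 | 2⟩,  ⟨3 | 1⟩ ×2 }


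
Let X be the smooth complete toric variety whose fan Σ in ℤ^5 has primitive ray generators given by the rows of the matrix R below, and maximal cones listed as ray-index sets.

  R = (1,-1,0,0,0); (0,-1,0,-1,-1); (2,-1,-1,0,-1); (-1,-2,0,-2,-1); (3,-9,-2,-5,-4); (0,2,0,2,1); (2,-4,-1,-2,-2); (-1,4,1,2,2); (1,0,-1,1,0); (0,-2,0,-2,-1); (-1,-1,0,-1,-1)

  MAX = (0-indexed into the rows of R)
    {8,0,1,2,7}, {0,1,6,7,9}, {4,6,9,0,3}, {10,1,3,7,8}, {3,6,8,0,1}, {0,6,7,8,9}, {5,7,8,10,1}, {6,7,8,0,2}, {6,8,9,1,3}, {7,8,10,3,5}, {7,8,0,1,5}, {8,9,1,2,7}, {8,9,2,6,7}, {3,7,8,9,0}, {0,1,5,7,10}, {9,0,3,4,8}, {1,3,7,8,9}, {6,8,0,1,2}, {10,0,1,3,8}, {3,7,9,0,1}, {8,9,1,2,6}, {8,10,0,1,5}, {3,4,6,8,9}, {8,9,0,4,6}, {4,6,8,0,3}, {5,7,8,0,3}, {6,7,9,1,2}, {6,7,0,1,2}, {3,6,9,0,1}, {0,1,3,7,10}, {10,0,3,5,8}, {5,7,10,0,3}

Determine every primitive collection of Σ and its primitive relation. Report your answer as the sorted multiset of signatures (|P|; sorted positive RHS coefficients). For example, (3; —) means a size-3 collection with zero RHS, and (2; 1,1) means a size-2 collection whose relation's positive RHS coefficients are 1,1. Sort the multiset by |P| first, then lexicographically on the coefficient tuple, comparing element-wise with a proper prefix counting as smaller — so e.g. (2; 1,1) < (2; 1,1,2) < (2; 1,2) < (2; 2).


|primitive collections| = 20. Relations:

  P={5,9}:  v_{5} + v_{9} = 0  ⟹  sig = (2; —)
  P={9,10}:  v_{9} + v_{10} = v_{1} + v_{3}  ⟹  sig = (2; 1,1)
  P={2,3}:  v_{2} + v_{3} = v_{1} + v_{8} + v_{9}  ⟹  sig = (2; 1,1,1)
  P={5,6}:  v_{5} + v_{6} = v_{0} + v_{1} + v_{8}  ⟹  sig = (2; 1,1,1)
  P={4,5}:  v_{4} + v_{5} = v_{0} + v_{3} + v_{6} + v_{8}  ⟹  sig = (2; 1,1,1,1)
  P={4,10}:  v_{4} + v_{10} = v_{0} + v_{1} + 2·v_{3} + v_{6} + v_{8}  ⟹  sig = (2; 1,1,1,1,2)
  P={6,10}:  v_{6} + v_{10} = v_{0} + 2·v_{1} + v_{3} + v_{8}  ⟹  sig = (2; 1,1,1,2)
  P={2,4}:  v_{2} + v_{4} = 2·v_{6} + v_{8} + v_{9}  ⟹  sig = (2; 1,1,2)
  P={4,7}:  v_{4} + v_{7} = v_{0} + v_{8} + 2·v_{9}  ⟹  sig = (2; 1,1,2)
  P={2,5}:  v_{2} + v_{5} = v_{0} + 2·v_{1} + v_{7} + 2·v_{8}  ⟹  sig = (2; 1,1,2,2)
  P={1,4}:  v_{1} + v_{4} = v_{3} + 2·v_{6}  ⟹  sig = (2; 1,2)
  P={2,10}:  v_{2} + v_{10} = 2·v_{1} + v_{8}  ⟹  sig = (2; 1,2)
  P={1,3,5}:  v_{1} + v_{3} + v_{5} = v_{10}  ⟹  sig = (3; 1)
  P={3,6,7}:  v_{3} + v_{6} + v_{7} = v_{9}  ⟹  sig = (3; 1)
  P={0,2,9}:  v_{0} + v_{2} + v_{9} = 2·v_{6} + v_{7}  ⟹  sig = (3; 1,2)
  P={0,1,8,9}:  v_{0} + v_{1} + v_{8} + v_{9} = v_{6}  ⟹  sig = (4; 1)
  P={0,7,8,10}:  v_{0} + v_{7} + v_{8} + v_{10} = v_{5}  ⟹  sig = (4; 1)
  P={1,6,7,8}:  v_{1} + v_{6} + v_{7} + v_{8} = v_{2}  ⟹  sig = (4; 1)
  P={0,1,3,7,8}:  v_{0} + v_{1} + v_{3} + v_{7} + v_{8} = 0  ⟹  sig = (5; —)
  P={0,3,6,8,9}:  v_{0} + v_{3} + v_{6} + v_{8} + v_{9} = v_{4}  ⟹  sig = (5; 1)

so the primitive-relation signature multiset is
    (2; —)
    (2; 1,1)
    (2; 1,1,1)
    (2; 1,1,1)
    (2; 1,1,1,1)
    (2; 1,1,1,1,2)
    (2; 1,1,1,2)
    (2; 1,1,2)
    (2; 1,1,2)
    (2; 1,1,2,2)
    (2; 1,2)
    (2; 1,2)
    (3; 1)
    (3; 1)
    (3; 1,2)
    (4; 1)
    (4; 1)
    (4; 1)
    (5; —)
    (5; 1)
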